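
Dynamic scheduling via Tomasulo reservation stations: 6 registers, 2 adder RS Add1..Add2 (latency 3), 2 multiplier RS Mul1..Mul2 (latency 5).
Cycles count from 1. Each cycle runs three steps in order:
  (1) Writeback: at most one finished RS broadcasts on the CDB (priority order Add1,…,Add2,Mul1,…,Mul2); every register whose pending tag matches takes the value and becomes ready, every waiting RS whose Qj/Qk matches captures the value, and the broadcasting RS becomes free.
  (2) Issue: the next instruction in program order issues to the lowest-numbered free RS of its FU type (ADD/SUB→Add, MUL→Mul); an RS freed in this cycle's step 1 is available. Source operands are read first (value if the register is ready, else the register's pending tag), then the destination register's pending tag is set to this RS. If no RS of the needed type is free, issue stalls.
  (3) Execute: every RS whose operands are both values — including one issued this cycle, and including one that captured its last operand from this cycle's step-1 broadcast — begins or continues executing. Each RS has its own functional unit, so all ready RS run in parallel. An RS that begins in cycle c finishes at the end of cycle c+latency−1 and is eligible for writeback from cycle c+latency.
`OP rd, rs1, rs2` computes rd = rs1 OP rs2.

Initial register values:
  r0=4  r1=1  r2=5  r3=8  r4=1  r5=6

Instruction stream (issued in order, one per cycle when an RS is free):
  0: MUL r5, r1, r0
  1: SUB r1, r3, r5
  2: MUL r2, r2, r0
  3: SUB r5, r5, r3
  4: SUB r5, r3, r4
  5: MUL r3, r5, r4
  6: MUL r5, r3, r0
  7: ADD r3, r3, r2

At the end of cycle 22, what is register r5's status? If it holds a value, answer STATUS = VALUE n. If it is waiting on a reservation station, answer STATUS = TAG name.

STATUS = VALUE 28

cycle 1: issue MUL r5<-Mul1 // r0:4,r1:1,r2:5,r3:8,r4:1,r5:Mul1
cycle 2: issue SUB r1<-Add1 // r0:4,r1:Add1,r2:5,r3:8,r4:1,r5:Mul1
cycle 3: issue MUL r2<-Mul2 // r0:4,r1:Add1,r2:Mul2,r3:8,r4:1,r5:Mul1
cycle 4: issue SUB r5<-Add2 // r0:4,r1:Add1,r2:Mul2,r3:8,r4:1,r5:Add2
cycle 5: stall // r0:4,r1:Add1,r2:Mul2,r3:8,r4:1,r5:Add2
cycle 6: CDB Mul1=4; stall // r0:4,r1:Add1,r2:Mul2,r3:8,r4:1,r5:Add2
cycle 7: stall // r0:4,r1:Add1,r2:Mul2,r3:8,r4:1,r5:Add2
cycle 8: CDB Mul2=20; stall // r0:4,r1:Add1,r2:20,r3:8,r4:1,r5:Add2
cycle 9: CDB Add1=4; issue SUB r5<-Add1 // r0:4,r1:4,r2:20,r3:8,r4:1,r5:Add1
cycle 10: CDB Add2=-4; issue MUL r3<-Mul1 // r0:4,r1:4,r2:20,r3:Mul1,r4:1,r5:Add1
cycle 11: issue MUL r5<-Mul2 // r0:4,r1:4,r2:20,r3:Mul1,r4:1,r5:Mul2
cycle 12: CDB Add1=7; issue ADD r3<-Add1 // r0:4,r1:4,r2:20,r3:Add1,r4:1,r5:Mul2
cycle 13: - // r0:4,r1:4,r2:20,r3:Add1,r4:1,r5:Mul2
cycle 14: - // r0:4,r1:4,r2:20,r3:Add1,r4:1,r5:Mul2
cycle 15: - // r0:4,r1:4,r2:20,r3:Add1,r4:1,r5:Mul2
cycle 16: - // r0:4,r1:4,r2:20,r3:Add1,r4:1,r5:Mul2
cycle 17: CDB Mul1=7 // r0:4,r1:4,r2:20,r3:Add1,r4:1,r5:Mul2
cycle 18: - // r0:4,r1:4,r2:20,r3:Add1,r4:1,r5:Mul2
cycle 19: - // r0:4,r1:4,r2:20,r3:Add1,r4:1,r5:Mul2
cycle 20: CDB Add1=27 // r0:4,r1:4,r2:20,r3:27,r4:1,r5:Mul2
cycle 21: - // r0:4,r1:4,r2:20,r3:27,r4:1,r5:Mul2
cycle 22: CDB Mul2=28 // r0:4,r1:4,r2:20,r3:27,r4:1,r5:28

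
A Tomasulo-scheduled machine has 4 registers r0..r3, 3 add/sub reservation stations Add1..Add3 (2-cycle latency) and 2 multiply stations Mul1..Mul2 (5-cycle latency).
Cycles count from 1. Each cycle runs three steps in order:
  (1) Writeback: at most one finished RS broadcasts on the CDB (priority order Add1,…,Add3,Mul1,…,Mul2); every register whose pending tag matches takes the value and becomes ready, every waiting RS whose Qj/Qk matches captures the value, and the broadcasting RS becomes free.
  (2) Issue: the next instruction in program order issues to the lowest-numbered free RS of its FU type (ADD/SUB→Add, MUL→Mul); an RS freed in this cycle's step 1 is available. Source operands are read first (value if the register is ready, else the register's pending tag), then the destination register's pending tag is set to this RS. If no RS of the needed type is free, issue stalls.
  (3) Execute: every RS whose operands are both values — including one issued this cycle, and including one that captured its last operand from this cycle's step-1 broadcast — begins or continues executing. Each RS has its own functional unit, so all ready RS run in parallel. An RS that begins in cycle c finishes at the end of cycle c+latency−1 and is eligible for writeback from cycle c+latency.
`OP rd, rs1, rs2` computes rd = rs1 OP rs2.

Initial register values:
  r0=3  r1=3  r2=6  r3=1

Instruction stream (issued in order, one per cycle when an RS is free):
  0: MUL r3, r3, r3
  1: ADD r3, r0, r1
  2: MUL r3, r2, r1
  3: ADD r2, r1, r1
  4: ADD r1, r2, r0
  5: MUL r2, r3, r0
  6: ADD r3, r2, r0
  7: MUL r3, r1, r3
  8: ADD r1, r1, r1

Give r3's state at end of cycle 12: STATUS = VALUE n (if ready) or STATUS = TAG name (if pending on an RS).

STATUS = TAG Mul2

c1: issue MUL r3<-Mul1 | r0:3,r1:3,r2:6,r3:Mul1
c2: issue ADD r3<-Add1 | r0:3,r1:3,r2:6,r3:Add1
c3: issue MUL r3<-Mul2 | r0:3,r1:3,r2:6,r3:Mul2
c4: CDB Add1=6; issue ADD r2<-Add1 | r0:3,r1:3,r2:Add1,r3:Mul2
c5: issue ADD r1<-Add2 | r0:3,r1:Add2,r2:Add1,r3:Mul2
c6: CDB Add1=6; stall | r0:3,r1:Add2,r2:6,r3:Mul2
c7: CDB Mul1=1; issue MUL r2<-Mul1 | r0:3,r1:Add2,r2:Mul1,r3:Mul2
c8: CDB Add2=9; issue ADD r3<-Add1 | r0:3,r1:9,r2:Mul1,r3:Add1
c9: CDB Mul2=18; issue MUL r3<-Mul2 | r0:3,r1:9,r2:Mul1,r3:Mul2
c10: issue ADD r1<-Add2 | r0:3,r1:Add2,r2:Mul1,r3:Mul2
c11: - | r0:3,r1:Add2,r2:Mul1,r3:Mul2
c12: CDB Add2=18 | r0:3,r1:18,r2:Mul1,r3:Mul2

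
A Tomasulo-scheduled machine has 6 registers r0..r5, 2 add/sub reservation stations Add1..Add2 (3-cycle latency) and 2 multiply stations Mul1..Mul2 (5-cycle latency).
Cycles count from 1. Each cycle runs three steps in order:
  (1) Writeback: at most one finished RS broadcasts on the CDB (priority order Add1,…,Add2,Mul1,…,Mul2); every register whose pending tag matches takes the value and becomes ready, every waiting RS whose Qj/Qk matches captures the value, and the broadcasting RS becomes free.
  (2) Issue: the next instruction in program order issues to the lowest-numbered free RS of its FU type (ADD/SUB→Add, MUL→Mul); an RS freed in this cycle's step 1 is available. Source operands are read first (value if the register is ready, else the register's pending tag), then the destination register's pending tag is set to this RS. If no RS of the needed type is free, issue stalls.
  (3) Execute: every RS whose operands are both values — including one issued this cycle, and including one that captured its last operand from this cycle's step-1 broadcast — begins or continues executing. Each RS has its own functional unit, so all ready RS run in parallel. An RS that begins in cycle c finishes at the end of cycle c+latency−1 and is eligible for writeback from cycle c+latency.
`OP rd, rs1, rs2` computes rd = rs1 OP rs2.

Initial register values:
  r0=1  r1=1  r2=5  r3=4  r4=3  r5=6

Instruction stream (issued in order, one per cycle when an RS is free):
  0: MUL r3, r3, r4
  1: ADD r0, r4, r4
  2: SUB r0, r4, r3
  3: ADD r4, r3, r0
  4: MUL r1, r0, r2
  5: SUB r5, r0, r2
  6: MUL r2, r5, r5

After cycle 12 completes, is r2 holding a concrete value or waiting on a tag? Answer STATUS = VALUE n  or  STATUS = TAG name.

cycle 1: issue MUL r3<-Mul1 // r0:1,r1:1,r2:5,r3:Mul1,r4:3,r5:6
cycle 2: issue ADD r0<-Add1 // r0:Add1,r1:1,r2:5,r3:Mul1,r4:3,r5:6
cycle 3: issue SUB r0<-Add2 // r0:Add2,r1:1,r2:5,r3:Mul1,r4:3,r5:6
cycle 4: stall // r0:Add2,r1:1,r2:5,r3:Mul1,r4:3,r5:6
cycle 5: CDB Add1=6; issue ADD r4<-Add1 // r0:Add2,r1:1,r2:5,r3:Mul1,r4:Add1,r5:6
cycle 6: CDB Mul1=12; issue MUL r1<-Mul1 // r0:Add2,r1:Mul1,r2:5,r3:12,r4:Add1,r5:6
cycle 7: stall // r0:Add2,r1:Mul1,r2:5,r3:12,r4:Add1,r5:6
cycle 8: stall // r0:Add2,r1:Mul1,r2:5,r3:12,r4:Add1,r5:6
cycle 9: CDB Add2=-9; issue SUB r5<-Add2 // r0:-9,r1:Mul1,r2:5,r3:12,r4:Add1,r5:Add2
cycle 10: issue MUL r2<-Mul2 // r0:-9,r1:Mul1,r2:Mul2,r3:12,r4:Add1,r5:Add2
cycle 11: - // r0:-9,r1:Mul1,r2:Mul2,r3:12,r4:Add1,r5:Add2
cycle 12: CDB Add1=3 // r0:-9,r1:Mul1,r2:Mul2,r3:12,r4:3,r5:Add2

STATUS = TAG Mul2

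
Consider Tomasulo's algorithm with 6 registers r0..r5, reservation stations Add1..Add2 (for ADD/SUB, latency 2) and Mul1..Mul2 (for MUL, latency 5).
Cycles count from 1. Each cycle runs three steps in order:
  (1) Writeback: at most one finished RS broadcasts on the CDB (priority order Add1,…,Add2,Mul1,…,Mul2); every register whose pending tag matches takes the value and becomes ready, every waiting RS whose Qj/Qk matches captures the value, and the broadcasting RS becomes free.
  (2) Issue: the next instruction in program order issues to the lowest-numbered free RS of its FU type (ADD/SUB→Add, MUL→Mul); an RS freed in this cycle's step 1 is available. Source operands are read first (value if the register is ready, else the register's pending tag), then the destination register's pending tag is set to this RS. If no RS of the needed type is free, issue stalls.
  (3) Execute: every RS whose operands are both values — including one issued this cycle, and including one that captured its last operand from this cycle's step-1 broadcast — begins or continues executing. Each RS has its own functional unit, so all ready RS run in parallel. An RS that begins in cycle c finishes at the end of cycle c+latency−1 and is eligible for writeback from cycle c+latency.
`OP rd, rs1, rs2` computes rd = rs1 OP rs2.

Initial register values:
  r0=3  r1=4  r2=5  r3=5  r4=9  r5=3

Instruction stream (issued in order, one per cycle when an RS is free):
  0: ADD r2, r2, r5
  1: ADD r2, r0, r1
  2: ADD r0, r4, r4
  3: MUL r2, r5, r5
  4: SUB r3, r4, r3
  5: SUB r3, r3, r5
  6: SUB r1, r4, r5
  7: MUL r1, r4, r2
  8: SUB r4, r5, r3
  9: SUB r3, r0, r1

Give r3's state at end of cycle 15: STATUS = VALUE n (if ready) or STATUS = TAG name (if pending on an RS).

cycle 1: issue ADD r2<-Add1 // r0:3,r1:4,r2:Add1,r3:5,r4:9,r5:3
cycle 2: issue ADD r2<-Add2 // r0:3,r1:4,r2:Add2,r3:5,r4:9,r5:3
cycle 3: CDB Add1=8; issue ADD r0<-Add1 // r0:Add1,r1:4,r2:Add2,r3:5,r4:9,r5:3
cycle 4: CDB Add2=7; issue MUL r2<-Mul1 // r0:Add1,r1:4,r2:Mul1,r3:5,r4:9,r5:3
cycle 5: CDB Add1=18; issue SUB r3<-Add1 // r0:18,r1:4,r2:Mul1,r3:Add1,r4:9,r5:3
cycle 6: issue SUB r3<-Add2 // r0:18,r1:4,r2:Mul1,r3:Add2,r4:9,r5:3
cycle 7: CDB Add1=4; issue SUB r1<-Add1 // r0:18,r1:Add1,r2:Mul1,r3:Add2,r4:9,r5:3
cycle 8: issue MUL r1<-Mul2 // r0:18,r1:Mul2,r2:Mul1,r3:Add2,r4:9,r5:3
cycle 9: CDB Add1=6; issue SUB r4<-Add1 // r0:18,r1:Mul2,r2:Mul1,r3:Add2,r4:Add1,r5:3
cycle 10: CDB Add2=1; issue SUB r3<-Add2 // r0:18,r1:Mul2,r2:Mul1,r3:Add2,r4:Add1,r5:3
cycle 11: CDB Mul1=9 // r0:18,r1:Mul2,r2:9,r3:Add2,r4:Add1,r5:3
cycle 12: CDB Add1=2 // r0:18,r1:Mul2,r2:9,r3:Add2,r4:2,r5:3
cycle 13: - // r0:18,r1:Mul2,r2:9,r3:Add2,r4:2,r5:3
cycle 14: - // r0:18,r1:Mul2,r2:9,r3:Add2,r4:2,r5:3
cycle 15: - // r0:18,r1:Mul2,r2:9,r3:Add2,r4:2,r5:3

STATUS = TAG Add2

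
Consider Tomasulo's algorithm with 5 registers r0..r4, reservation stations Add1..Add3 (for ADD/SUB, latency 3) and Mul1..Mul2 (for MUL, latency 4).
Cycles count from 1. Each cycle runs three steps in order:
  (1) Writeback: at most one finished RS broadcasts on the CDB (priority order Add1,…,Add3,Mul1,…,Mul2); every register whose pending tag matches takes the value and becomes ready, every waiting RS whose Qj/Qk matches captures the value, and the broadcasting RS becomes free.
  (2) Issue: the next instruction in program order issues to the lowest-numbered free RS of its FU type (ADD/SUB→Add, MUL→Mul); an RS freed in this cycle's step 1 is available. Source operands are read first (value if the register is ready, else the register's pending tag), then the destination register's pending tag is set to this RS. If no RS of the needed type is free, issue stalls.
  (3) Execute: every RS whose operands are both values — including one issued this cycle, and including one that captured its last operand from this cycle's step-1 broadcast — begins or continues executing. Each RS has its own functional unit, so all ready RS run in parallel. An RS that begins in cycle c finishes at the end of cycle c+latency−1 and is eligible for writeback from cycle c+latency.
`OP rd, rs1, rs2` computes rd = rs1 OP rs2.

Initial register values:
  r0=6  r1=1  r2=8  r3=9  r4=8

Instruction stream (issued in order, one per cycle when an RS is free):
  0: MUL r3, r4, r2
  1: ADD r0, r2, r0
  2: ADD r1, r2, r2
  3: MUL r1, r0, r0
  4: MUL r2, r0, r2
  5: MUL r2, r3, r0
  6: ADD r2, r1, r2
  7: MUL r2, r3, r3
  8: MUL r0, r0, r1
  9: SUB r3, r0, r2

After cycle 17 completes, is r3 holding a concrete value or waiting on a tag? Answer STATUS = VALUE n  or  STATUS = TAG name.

c1: issue MUL r3<-Mul1 | r0:6,r1:1,r2:8,r3:Mul1,r4:8
c2: issue ADD r0<-Add1 | r0:Add1,r1:1,r2:8,r3:Mul1,r4:8
c3: issue ADD r1<-Add2 | r0:Add1,r1:Add2,r2:8,r3:Mul1,r4:8
c4: issue MUL r1<-Mul2 | r0:Add1,r1:Mul2,r2:8,r3:Mul1,r4:8
c5: CDB Add1=14; stall | r0:14,r1:Mul2,r2:8,r3:Mul1,r4:8
c6: CDB Add2=16; stall | r0:14,r1:Mul2,r2:8,r3:Mul1,r4:8
c7: CDB Mul1=64; issue MUL r2<-Mul1 | r0:14,r1:Mul2,r2:Mul1,r3:64,r4:8
c8: stall | r0:14,r1:Mul2,r2:Mul1,r3:64,r4:8
c9: CDB Mul2=196; issue MUL r2<-Mul2 | r0:14,r1:196,r2:Mul2,r3:64,r4:8
c10: issue ADD r2<-Add1 | r0:14,r1:196,r2:Add1,r3:64,r4:8
c11: CDB Mul1=112; issue MUL r2<-Mul1 | r0:14,r1:196,r2:Mul1,r3:64,r4:8
c12: stall | r0:14,r1:196,r2:Mul1,r3:64,r4:8
c13: CDB Mul2=896; issue MUL r0<-Mul2 | r0:Mul2,r1:196,r2:Mul1,r3:64,r4:8
c14: issue SUB r3<-Add2 | r0:Mul2,r1:196,r2:Mul1,r3:Add2,r4:8
c15: CDB Mul1=4096 | r0:Mul2,r1:196,r2:4096,r3:Add2,r4:8
c16: CDB Add1=1092 | r0:Mul2,r1:196,r2:4096,r3:Add2,r4:8
c17: CDB Mul2=2744 | r0:2744,r1:196,r2:4096,r3:Add2,r4:8

STATUS = TAG Add2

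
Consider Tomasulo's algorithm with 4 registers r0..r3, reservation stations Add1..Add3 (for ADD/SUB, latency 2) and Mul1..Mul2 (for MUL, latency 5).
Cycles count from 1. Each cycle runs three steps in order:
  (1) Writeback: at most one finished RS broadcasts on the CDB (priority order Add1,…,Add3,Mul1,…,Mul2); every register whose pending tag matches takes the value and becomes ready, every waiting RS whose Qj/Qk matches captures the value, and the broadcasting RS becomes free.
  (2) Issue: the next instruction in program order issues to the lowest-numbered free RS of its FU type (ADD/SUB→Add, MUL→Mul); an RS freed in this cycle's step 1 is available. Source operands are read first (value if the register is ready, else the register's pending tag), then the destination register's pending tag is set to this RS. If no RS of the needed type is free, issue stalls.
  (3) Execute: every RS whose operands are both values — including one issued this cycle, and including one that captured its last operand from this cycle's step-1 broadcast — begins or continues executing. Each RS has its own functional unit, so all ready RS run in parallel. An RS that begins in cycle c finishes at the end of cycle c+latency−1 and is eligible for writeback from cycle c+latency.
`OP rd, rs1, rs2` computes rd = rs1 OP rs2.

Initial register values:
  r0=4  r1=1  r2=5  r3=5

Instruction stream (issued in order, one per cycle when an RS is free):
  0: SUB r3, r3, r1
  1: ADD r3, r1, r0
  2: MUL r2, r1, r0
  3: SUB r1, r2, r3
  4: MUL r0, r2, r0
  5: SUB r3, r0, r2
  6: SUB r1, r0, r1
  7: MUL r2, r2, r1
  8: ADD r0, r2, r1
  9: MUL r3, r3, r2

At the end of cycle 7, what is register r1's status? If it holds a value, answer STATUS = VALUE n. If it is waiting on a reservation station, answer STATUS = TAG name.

STATUS = TAG Add3

c1: issue SUB r3<-Add1 | r0:4,r1:1,r2:5,r3:Add1
c2: issue ADD r3<-Add2 | r0:4,r1:1,r2:5,r3:Add2
c3: CDB Add1=4; issue MUL r2<-Mul1 | r0:4,r1:1,r2:Mul1,r3:Add2
c4: CDB Add2=5; issue SUB r1<-Add1 | r0:4,r1:Add1,r2:Mul1,r3:5
c5: issue MUL r0<-Mul2 | r0:Mul2,r1:Add1,r2:Mul1,r3:5
c6: issue SUB r3<-Add2 | r0:Mul2,r1:Add1,r2:Mul1,r3:Add2
c7: issue SUB r1<-Add3 | r0:Mul2,r1:Add3,r2:Mul1,r3:Add2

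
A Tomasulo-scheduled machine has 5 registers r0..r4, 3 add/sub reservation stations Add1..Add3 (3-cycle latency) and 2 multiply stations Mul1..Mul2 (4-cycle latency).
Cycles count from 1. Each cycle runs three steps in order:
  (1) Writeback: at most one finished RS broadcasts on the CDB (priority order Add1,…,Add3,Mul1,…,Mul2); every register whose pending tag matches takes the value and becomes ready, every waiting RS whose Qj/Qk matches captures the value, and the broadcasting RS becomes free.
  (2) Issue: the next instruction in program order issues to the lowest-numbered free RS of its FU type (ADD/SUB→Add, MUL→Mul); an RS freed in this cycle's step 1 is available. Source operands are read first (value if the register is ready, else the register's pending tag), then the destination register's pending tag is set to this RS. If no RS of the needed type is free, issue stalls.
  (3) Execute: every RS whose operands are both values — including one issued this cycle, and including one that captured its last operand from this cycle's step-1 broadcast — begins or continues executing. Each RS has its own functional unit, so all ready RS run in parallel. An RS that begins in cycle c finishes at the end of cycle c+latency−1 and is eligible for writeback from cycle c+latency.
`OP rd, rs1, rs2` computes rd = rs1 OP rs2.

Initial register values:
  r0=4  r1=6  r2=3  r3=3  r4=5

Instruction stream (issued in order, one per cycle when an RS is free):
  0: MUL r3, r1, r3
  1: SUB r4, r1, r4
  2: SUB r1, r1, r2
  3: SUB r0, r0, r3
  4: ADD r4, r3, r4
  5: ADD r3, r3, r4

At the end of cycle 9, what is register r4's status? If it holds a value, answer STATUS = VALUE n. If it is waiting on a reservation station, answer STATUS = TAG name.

STATUS = TAG Add1

c1: issue MUL r3<-Mul1 | r0:4,r1:6,r2:3,r3:Mul1,r4:5
c2: issue SUB r4<-Add1 | r0:4,r1:6,r2:3,r3:Mul1,r4:Add1
c3: issue SUB r1<-Add2 | r0:4,r1:Add2,r2:3,r3:Mul1,r4:Add1
c4: issue SUB r0<-Add3 | r0:Add3,r1:Add2,r2:3,r3:Mul1,r4:Add1
c5: CDB Add1=1; issue ADD r4<-Add1 | r0:Add3,r1:Add2,r2:3,r3:Mul1,r4:Add1
c6: CDB Add2=3; issue ADD r3<-Add2 | r0:Add3,r1:3,r2:3,r3:Add2,r4:Add1
c7: CDB Mul1=18 | r0:Add3,r1:3,r2:3,r3:Add2,r4:Add1
c8: - | r0:Add3,r1:3,r2:3,r3:Add2,r4:Add1
c9: - | r0:Add3,r1:3,r2:3,r3:Add2,r4:Add1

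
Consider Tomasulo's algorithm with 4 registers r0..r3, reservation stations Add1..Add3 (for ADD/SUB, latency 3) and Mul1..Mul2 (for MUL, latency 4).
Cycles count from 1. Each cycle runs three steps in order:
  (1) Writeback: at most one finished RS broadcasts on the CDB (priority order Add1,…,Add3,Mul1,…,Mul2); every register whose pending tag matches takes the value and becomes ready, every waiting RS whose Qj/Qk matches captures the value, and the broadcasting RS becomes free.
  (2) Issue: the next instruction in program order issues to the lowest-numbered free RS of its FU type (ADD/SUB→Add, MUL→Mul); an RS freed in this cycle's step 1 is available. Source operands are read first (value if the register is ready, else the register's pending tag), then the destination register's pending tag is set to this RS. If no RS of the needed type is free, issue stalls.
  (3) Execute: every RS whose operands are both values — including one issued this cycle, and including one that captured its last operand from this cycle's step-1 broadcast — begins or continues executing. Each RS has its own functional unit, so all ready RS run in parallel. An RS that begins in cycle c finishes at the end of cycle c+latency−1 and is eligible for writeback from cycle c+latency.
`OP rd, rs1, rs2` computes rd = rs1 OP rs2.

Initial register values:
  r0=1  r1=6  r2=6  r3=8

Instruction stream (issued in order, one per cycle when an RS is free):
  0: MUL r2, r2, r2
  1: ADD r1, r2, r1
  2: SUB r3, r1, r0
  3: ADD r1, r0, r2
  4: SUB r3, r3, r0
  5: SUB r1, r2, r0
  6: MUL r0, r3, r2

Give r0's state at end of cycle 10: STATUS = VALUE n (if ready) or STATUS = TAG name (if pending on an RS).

STATUS = TAG Mul1

c1: issue MUL r2<-Mul1 | r0:1,r1:6,r2:Mul1,r3:8
c2: issue ADD r1<-Add1 | r0:1,r1:Add1,r2:Mul1,r3:8
c3: issue SUB r3<-Add2 | r0:1,r1:Add1,r2:Mul1,r3:Add2
c4: issue ADD r1<-Add3 | r0:1,r1:Add3,r2:Mul1,r3:Add2
c5: CDB Mul1=36; stall | r0:1,r1:Add3,r2:36,r3:Add2
c6: stall | r0:1,r1:Add3,r2:36,r3:Add2
c7: stall | r0:1,r1:Add3,r2:36,r3:Add2
c8: CDB Add1=42; issue SUB r3<-Add1 | r0:1,r1:Add3,r2:36,r3:Add1
c9: CDB Add3=37; issue SUB r1<-Add3 | r0:1,r1:Add3,r2:36,r3:Add1
c10: issue MUL r0<-Mul1 | r0:Mul1,r1:Add3,r2:36,r3:Add1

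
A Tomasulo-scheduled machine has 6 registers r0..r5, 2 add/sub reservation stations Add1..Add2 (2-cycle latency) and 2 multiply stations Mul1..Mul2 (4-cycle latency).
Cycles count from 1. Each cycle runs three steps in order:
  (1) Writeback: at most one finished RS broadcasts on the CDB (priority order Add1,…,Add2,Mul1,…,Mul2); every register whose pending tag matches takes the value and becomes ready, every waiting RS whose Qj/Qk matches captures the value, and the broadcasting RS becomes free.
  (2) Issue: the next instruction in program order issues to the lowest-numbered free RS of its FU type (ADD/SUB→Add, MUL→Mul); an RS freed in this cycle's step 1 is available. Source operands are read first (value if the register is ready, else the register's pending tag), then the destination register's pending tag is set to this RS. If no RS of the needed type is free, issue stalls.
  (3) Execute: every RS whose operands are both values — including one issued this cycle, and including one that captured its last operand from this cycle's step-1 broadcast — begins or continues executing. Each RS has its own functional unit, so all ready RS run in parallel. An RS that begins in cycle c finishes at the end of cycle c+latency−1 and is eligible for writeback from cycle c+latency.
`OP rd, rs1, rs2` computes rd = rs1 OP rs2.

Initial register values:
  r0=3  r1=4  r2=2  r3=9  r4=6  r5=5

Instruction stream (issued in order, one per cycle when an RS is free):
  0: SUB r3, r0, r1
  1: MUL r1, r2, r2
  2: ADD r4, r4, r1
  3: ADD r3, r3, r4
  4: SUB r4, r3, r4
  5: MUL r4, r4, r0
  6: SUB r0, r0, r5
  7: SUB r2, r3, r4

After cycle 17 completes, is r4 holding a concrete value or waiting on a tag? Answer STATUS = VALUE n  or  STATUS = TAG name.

STATUS = VALUE -3

cycle 1: issue SUB r3<-Add1 // r0:3,r1:4,r2:2,r3:Add1,r4:6,r5:5
cycle 2: issue MUL r1<-Mul1 // r0:3,r1:Mul1,r2:2,r3:Add1,r4:6,r5:5
cycle 3: CDB Add1=-1; issue ADD r4<-Add1 // r0:3,r1:Mul1,r2:2,r3:-1,r4:Add1,r5:5
cycle 4: issue ADD r3<-Add2 // r0:3,r1:Mul1,r2:2,r3:Add2,r4:Add1,r5:5
cycle 5: stall // r0:3,r1:Mul1,r2:2,r3:Add2,r4:Add1,r5:5
cycle 6: CDB Mul1=4; stall // r0:3,r1:4,r2:2,r3:Add2,r4:Add1,r5:5
cycle 7: stall // r0:3,r1:4,r2:2,r3:Add2,r4:Add1,r5:5
cycle 8: CDB Add1=10; issue SUB r4<-Add1 // r0:3,r1:4,r2:2,r3:Add2,r4:Add1,r5:5
cycle 9: issue MUL r4<-Mul1 // r0:3,r1:4,r2:2,r3:Add2,r4:Mul1,r5:5
cycle 10: CDB Add2=9; issue SUB r0<-Add2 // r0:Add2,r1:4,r2:2,r3:9,r4:Mul1,r5:5
cycle 11: stall // r0:Add2,r1:4,r2:2,r3:9,r4:Mul1,r5:5
cycle 12: CDB Add1=-1; issue SUB r2<-Add1 // r0:Add2,r1:4,r2:Add1,r3:9,r4:Mul1,r5:5
cycle 13: CDB Add2=-2 // r0:-2,r1:4,r2:Add1,r3:9,r4:Mul1,r5:5
cycle 14: - // r0:-2,r1:4,r2:Add1,r3:9,r4:Mul1,r5:5
cycle 15: - // r0:-2,r1:4,r2:Add1,r3:9,r4:Mul1,r5:5
cycle 16: CDB Mul1=-3 // r0:-2,r1:4,r2:Add1,r3:9,r4:-3,r5:5
cycle 17: - // r0:-2,r1:4,r2:Add1,r3:9,r4:-3,r5:5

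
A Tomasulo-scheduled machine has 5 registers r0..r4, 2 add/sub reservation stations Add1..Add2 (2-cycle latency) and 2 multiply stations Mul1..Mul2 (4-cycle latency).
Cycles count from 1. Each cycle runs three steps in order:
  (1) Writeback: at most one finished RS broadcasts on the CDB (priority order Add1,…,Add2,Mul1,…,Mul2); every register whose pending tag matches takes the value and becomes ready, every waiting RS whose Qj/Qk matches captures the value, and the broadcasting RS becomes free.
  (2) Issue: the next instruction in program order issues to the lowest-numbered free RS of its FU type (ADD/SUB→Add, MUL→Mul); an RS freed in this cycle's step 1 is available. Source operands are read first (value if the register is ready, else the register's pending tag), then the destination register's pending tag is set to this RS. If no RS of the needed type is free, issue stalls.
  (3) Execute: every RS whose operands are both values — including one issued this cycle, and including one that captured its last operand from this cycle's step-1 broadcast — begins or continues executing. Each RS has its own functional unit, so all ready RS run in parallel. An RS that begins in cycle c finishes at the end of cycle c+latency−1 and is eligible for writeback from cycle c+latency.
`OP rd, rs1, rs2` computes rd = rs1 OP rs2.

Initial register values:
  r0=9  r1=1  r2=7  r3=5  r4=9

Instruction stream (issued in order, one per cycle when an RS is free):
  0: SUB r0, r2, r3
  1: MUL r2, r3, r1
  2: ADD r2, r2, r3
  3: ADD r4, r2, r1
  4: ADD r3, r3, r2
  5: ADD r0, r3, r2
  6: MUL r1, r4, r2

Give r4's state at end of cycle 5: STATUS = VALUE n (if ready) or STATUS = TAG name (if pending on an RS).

c1: issue SUB r0<-Add1 | r0:Add1,r1:1,r2:7,r3:5,r4:9
c2: issue MUL r2<-Mul1 | r0:Add1,r1:1,r2:Mul1,r3:5,r4:9
c3: CDB Add1=2; issue ADD r2<-Add1 | r0:2,r1:1,r2:Add1,r3:5,r4:9
c4: issue ADD r4<-Add2 | r0:2,r1:1,r2:Add1,r3:5,r4:Add2
c5: stall | r0:2,r1:1,r2:Add1,r3:5,r4:Add2

STATUS = TAG Add2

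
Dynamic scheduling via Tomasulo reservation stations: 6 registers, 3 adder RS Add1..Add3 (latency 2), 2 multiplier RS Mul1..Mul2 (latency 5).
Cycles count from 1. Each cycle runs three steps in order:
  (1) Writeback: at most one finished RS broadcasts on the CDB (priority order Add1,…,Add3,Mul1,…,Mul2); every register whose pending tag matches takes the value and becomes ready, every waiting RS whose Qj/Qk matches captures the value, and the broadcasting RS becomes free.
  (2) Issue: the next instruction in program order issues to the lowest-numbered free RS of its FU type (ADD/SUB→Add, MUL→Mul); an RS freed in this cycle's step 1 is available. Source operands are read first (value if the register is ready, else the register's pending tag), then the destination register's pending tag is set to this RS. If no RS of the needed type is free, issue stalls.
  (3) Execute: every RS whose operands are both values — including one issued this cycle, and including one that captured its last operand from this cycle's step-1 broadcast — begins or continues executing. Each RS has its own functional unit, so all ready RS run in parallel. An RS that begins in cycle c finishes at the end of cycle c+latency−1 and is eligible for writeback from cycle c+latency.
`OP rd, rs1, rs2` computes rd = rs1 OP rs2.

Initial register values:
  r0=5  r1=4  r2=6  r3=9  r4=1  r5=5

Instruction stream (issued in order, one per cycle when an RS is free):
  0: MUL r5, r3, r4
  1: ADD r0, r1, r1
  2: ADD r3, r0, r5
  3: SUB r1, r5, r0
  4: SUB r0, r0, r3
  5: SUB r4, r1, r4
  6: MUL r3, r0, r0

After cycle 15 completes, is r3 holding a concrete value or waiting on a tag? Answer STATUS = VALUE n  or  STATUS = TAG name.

  c1: issue MUL r5<-Mul1  regs: r0:5,r1:4,r2:6,r3:9,r4:1,r5:Mul1
  c2: issue ADD r0<-Add1  regs: r0:Add1,r1:4,r2:6,r3:9,r4:1,r5:Mul1
  c3: issue ADD r3<-Add2  regs: r0:Add1,r1:4,r2:6,r3:Add2,r4:1,r5:Mul1
  c4: CDB Add1=8; issue SUB r1<-Add1  regs: r0:8,r1:Add1,r2:6,r3:Add2,r4:1,r5:Mul1
  c5: issue SUB r0<-Add3  regs: r0:Add3,r1:Add1,r2:6,r3:Add2,r4:1,r5:Mul1
  c6: CDB Mul1=9; stall  regs: r0:Add3,r1:Add1,r2:6,r3:Add2,r4:1,r5:9
  c7: stall  regs: r0:Add3,r1:Add1,r2:6,r3:Add2,r4:1,r5:9
  c8: CDB Add1=1; issue SUB r4<-Add1  regs: r0:Add3,r1:1,r2:6,r3:Add2,r4:Add1,r5:9
  c9: CDB Add2=17; issue MUL r3<-Mul1  regs: r0:Add3,r1:1,r2:6,r3:Mul1,r4:Add1,r5:9
  c10: CDB Add1=0  regs: r0:Add3,r1:1,r2:6,r3:Mul1,r4:0,r5:9
  c11: CDB Add3=-9  regs: r0:-9,r1:1,r2:6,r3:Mul1,r4:0,r5:9
  c12: -  regs: r0:-9,r1:1,r2:6,r3:Mul1,r4:0,r5:9
  c13: -  regs: r0:-9,r1:1,r2:6,r3:Mul1,r4:0,r5:9
  c14: -  regs: r0:-9,r1:1,r2:6,r3:Mul1,r4:0,r5:9
  c15: -  regs: r0:-9,r1:1,r2:6,r3:Mul1,r4:0,r5:9

STATUS = TAG Mul1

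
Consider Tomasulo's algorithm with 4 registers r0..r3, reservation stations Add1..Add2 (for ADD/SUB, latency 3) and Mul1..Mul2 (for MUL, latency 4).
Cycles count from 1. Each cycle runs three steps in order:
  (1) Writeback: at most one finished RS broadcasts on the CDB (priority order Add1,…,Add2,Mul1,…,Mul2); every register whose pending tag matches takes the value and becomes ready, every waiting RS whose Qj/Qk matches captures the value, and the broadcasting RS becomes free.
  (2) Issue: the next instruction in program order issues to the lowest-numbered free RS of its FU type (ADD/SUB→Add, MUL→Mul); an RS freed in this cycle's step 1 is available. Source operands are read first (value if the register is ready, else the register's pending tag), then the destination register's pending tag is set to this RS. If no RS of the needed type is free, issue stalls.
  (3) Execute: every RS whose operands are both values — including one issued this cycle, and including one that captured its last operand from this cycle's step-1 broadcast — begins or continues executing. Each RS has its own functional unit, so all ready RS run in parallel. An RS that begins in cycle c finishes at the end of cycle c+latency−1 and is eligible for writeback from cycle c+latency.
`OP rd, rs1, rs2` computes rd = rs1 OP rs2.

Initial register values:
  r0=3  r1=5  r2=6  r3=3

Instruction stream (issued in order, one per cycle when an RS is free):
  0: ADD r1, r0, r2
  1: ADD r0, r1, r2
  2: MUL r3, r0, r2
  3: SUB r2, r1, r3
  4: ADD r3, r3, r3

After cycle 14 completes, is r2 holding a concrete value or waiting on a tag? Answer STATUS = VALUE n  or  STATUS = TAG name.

STATUS = VALUE -81

cycle 1: issue ADD r1<-Add1 // r0:3,r1:Add1,r2:6,r3:3
cycle 2: issue ADD r0<-Add2 // r0:Add2,r1:Add1,r2:6,r3:3
cycle 3: issue MUL r3<-Mul1 // r0:Add2,r1:Add1,r2:6,r3:Mul1
cycle 4: CDB Add1=9; issue SUB r2<-Add1 // r0:Add2,r1:9,r2:Add1,r3:Mul1
cycle 5: stall // r0:Add2,r1:9,r2:Add1,r3:Mul1
cycle 6: stall // r0:Add2,r1:9,r2:Add1,r3:Mul1
cycle 7: CDB Add2=15; issue ADD r3<-Add2 // r0:15,r1:9,r2:Add1,r3:Add2
cycle 8: - // r0:15,r1:9,r2:Add1,r3:Add2
cycle 9: - // r0:15,r1:9,r2:Add1,r3:Add2
cycle 10: - // r0:15,r1:9,r2:Add1,r3:Add2
cycle 11: CDB Mul1=90 // r0:15,r1:9,r2:Add1,r3:Add2
cycle 12: - // r0:15,r1:9,r2:Add1,r3:Add2
cycle 13: - // r0:15,r1:9,r2:Add1,r3:Add2
cycle 14: CDB Add1=-81 // r0:15,r1:9,r2:-81,r3:Add2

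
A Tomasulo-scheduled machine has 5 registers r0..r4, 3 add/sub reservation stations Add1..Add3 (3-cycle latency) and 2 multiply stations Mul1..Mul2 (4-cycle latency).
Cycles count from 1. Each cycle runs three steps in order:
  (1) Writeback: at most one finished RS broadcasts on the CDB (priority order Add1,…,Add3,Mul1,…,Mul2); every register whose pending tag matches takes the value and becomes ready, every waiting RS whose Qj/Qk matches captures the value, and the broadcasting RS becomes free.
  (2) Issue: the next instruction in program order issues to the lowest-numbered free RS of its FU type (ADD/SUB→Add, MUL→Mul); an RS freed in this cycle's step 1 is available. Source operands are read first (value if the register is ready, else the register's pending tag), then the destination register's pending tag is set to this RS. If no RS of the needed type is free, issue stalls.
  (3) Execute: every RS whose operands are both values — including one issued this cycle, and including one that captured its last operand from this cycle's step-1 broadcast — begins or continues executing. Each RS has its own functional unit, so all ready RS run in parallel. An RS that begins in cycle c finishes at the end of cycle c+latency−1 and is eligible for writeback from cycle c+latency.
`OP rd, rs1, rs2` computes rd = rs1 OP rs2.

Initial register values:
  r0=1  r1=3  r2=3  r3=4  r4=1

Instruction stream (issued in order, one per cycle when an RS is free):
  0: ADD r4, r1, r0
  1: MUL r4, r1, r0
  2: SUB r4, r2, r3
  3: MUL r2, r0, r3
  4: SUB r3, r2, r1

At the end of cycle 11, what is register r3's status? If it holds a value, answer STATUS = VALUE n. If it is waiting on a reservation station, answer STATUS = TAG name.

STATUS = VALUE 1

  c1: issue ADD r4<-Add1  regs: r0:1,r1:3,r2:3,r3:4,r4:Add1
  c2: issue MUL r4<-Mul1  regs: r0:1,r1:3,r2:3,r3:4,r4:Mul1
  c3: issue SUB r4<-Add2  regs: r0:1,r1:3,r2:3,r3:4,r4:Add2
  c4: CDB Add1=4; issue MUL r2<-Mul2  regs: r0:1,r1:3,r2:Mul2,r3:4,r4:Add2
  c5: issue SUB r3<-Add1  regs: r0:1,r1:3,r2:Mul2,r3:Add1,r4:Add2
  c6: CDB Add2=-1  regs: r0:1,r1:3,r2:Mul2,r3:Add1,r4:-1
  c7: CDB Mul1=3  regs: r0:1,r1:3,r2:Mul2,r3:Add1,r4:-1
  c8: CDB Mul2=4  regs: r0:1,r1:3,r2:4,r3:Add1,r4:-1
  c9: -  regs: r0:1,r1:3,r2:4,r3:Add1,r4:-1
  c10: -  regs: r0:1,r1:3,r2:4,r3:Add1,r4:-1
  c11: CDB Add1=1  regs: r0:1,r1:3,r2:4,r3:1,r4:-1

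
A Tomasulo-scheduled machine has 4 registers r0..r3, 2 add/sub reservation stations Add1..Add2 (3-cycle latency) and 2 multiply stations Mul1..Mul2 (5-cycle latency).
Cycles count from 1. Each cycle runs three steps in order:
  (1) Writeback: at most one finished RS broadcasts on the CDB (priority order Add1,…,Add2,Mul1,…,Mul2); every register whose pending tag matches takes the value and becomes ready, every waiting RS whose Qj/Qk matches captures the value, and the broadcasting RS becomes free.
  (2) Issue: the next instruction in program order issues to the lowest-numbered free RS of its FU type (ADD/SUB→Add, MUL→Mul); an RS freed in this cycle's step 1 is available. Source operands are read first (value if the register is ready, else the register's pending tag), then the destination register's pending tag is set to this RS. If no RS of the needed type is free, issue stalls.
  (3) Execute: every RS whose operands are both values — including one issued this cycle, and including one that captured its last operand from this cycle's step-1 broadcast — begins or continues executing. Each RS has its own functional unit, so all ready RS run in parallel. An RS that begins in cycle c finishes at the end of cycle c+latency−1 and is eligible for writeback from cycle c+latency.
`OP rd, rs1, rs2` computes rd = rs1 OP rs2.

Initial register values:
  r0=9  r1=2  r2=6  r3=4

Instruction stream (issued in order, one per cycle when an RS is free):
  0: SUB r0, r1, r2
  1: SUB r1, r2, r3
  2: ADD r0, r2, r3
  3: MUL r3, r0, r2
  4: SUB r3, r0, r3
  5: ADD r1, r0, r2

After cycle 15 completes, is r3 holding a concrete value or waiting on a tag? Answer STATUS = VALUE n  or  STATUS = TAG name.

STATUS = VALUE -50

cycle 1: issue SUB r0<-Add1 // r0:Add1,r1:2,r2:6,r3:4
cycle 2: issue SUB r1<-Add2 // r0:Add1,r1:Add2,r2:6,r3:4
cycle 3: stall // r0:Add1,r1:Add2,r2:6,r3:4
cycle 4: CDB Add1=-4; issue ADD r0<-Add1 // r0:Add1,r1:Add2,r2:6,r3:4
cycle 5: CDB Add2=2; issue MUL r3<-Mul1 // r0:Add1,r1:2,r2:6,r3:Mul1
cycle 6: issue SUB r3<-Add2 // r0:Add1,r1:2,r2:6,r3:Add2
cycle 7: CDB Add1=10; issue ADD r1<-Add1 // r0:10,r1:Add1,r2:6,r3:Add2
cycle 8: - // r0:10,r1:Add1,r2:6,r3:Add2
cycle 9: - // r0:10,r1:Add1,r2:6,r3:Add2
cycle 10: CDB Add1=16 // r0:10,r1:16,r2:6,r3:Add2
cycle 11: - // r0:10,r1:16,r2:6,r3:Add2
cycle 12: CDB Mul1=60 // r0:10,r1:16,r2:6,r3:Add2
cycle 13: - // r0:10,r1:16,r2:6,r3:Add2
cycle 14: - // r0:10,r1:16,r2:6,r3:Add2
cycle 15: CDB Add2=-50 // r0:10,r1:16,r2:6,r3:-50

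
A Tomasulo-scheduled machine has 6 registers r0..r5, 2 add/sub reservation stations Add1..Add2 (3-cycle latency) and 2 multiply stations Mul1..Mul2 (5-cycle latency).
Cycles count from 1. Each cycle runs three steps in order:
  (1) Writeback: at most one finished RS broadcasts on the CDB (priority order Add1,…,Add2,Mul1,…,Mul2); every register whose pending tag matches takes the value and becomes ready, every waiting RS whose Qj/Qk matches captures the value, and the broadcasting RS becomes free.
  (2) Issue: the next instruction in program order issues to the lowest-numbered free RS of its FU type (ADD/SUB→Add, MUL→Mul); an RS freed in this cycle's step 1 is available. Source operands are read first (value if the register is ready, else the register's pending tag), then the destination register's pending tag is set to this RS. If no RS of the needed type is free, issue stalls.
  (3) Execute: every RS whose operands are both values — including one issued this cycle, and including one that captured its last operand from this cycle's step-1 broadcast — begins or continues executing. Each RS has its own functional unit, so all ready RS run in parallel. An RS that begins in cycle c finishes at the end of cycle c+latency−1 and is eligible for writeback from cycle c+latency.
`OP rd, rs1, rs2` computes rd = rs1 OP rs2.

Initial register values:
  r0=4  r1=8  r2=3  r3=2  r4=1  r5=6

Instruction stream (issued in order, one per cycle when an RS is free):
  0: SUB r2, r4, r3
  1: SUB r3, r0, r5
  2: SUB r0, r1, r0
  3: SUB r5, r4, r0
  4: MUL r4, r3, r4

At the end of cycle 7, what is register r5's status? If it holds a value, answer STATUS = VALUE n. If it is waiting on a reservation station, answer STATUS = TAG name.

STATUS = TAG Add2

c1: issue SUB r2<-Add1 | r0:4,r1:8,r2:Add1,r3:2,r4:1,r5:6
c2: issue SUB r3<-Add2 | r0:4,r1:8,r2:Add1,r3:Add2,r4:1,r5:6
c3: stall | r0:4,r1:8,r2:Add1,r3:Add2,r4:1,r5:6
c4: CDB Add1=-1; issue SUB r0<-Add1 | r0:Add1,r1:8,r2:-1,r3:Add2,r4:1,r5:6
c5: CDB Add2=-2; issue SUB r5<-Add2 | r0:Add1,r1:8,r2:-1,r3:-2,r4:1,r5:Add2
c6: issue MUL r4<-Mul1 | r0:Add1,r1:8,r2:-1,r3:-2,r4:Mul1,r5:Add2
c7: CDB Add1=4 | r0:4,r1:8,r2:-1,r3:-2,r4:Mul1,r5:Add2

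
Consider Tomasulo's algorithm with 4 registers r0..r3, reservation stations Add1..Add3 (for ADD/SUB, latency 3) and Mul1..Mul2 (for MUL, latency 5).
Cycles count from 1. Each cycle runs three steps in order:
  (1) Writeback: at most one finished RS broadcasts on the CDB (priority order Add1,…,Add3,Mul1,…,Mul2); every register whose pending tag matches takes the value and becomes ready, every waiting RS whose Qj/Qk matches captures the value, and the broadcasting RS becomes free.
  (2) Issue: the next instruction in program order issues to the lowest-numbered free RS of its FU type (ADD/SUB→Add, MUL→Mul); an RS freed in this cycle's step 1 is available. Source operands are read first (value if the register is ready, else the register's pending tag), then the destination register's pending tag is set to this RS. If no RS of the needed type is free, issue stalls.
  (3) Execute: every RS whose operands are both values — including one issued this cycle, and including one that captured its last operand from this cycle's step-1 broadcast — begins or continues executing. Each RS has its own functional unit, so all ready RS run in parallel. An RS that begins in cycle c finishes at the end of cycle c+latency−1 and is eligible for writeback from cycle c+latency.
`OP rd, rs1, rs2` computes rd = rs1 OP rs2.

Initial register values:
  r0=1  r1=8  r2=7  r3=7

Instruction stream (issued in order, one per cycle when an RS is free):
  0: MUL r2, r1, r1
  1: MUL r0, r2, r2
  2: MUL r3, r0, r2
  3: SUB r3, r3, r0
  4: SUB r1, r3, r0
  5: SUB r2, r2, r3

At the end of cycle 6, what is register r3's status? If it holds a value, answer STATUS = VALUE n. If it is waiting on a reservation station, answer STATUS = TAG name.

STATUS = TAG Mul1

cycle 1: issue MUL r2<-Mul1 // r0:1,r1:8,r2:Mul1,r3:7
cycle 2: issue MUL r0<-Mul2 // r0:Mul2,r1:8,r2:Mul1,r3:7
cycle 3: stall // r0:Mul2,r1:8,r2:Mul1,r3:7
cycle 4: stall // r0:Mul2,r1:8,r2:Mul1,r3:7
cycle 5: stall // r0:Mul2,r1:8,r2:Mul1,r3:7
cycle 6: CDB Mul1=64; issue MUL r3<-Mul1 // r0:Mul2,r1:8,r2:64,r3:Mul1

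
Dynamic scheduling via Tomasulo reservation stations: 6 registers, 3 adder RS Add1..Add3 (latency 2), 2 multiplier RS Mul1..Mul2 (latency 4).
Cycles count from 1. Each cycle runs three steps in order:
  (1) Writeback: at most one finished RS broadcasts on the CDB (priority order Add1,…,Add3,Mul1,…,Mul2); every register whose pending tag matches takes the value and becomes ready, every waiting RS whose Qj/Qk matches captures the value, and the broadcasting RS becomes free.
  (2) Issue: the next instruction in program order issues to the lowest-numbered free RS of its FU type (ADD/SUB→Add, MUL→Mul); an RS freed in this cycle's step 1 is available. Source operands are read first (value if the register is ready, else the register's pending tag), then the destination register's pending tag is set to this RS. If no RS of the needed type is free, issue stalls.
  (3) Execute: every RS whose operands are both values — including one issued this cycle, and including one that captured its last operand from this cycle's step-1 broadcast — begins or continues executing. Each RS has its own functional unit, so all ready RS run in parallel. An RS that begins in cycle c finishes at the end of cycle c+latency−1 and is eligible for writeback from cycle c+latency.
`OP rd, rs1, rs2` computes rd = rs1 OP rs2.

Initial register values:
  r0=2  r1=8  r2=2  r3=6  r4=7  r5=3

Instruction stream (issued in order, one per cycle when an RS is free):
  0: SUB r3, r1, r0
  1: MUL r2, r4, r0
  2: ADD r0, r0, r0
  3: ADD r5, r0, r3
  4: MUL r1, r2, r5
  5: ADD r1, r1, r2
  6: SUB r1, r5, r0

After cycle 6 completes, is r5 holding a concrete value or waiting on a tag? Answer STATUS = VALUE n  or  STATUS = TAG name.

cycle 1: issue SUB r3<-Add1 // r0:2,r1:8,r2:2,r3:Add1,r4:7,r5:3
cycle 2: issue MUL r2<-Mul1 // r0:2,r1:8,r2:Mul1,r3:Add1,r4:7,r5:3
cycle 3: CDB Add1=6; issue ADD r0<-Add1 // r0:Add1,r1:8,r2:Mul1,r3:6,r4:7,r5:3
cycle 4: issue ADD r5<-Add2 // r0:Add1,r1:8,r2:Mul1,r3:6,r4:7,r5:Add2
cycle 5: CDB Add1=4; issue MUL r1<-Mul2 // r0:4,r1:Mul2,r2:Mul1,r3:6,r4:7,r5:Add2
cycle 6: CDB Mul1=14; issue ADD r1<-Add1 // r0:4,r1:Add1,r2:14,r3:6,r4:7,r5:Add2

STATUS = TAG Add2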